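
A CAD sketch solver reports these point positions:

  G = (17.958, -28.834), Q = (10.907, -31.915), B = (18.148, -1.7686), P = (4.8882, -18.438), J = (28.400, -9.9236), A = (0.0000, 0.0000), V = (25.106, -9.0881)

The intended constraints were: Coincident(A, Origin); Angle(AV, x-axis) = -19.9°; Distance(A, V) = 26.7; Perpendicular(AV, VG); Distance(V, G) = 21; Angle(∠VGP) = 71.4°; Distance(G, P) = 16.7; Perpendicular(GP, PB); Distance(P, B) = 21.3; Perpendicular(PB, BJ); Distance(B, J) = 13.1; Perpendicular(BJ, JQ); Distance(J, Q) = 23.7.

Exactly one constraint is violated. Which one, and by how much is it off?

Distance(J, Q) = 23.7 — off by 4.40.

A = (0.00, 0.00) ✓; AV at -19.90° ✓; |AV| = 26.70 ✓; ∠(AV, VG) = 90.00° ✓; |VG| = 21.00 ✓; ∠VGP = 71.40° ✓; |GP| = 16.70 ✓; ∠(GP, PB) = 90.00° ✓; |PB| = 21.30 ✓; ∠(PB, BJ) = 90.00° ✓; |BJ| = 13.10 ✓; ∠(BJ, JQ) = 90.00° ✓; |JQ| = 28.10 ✗.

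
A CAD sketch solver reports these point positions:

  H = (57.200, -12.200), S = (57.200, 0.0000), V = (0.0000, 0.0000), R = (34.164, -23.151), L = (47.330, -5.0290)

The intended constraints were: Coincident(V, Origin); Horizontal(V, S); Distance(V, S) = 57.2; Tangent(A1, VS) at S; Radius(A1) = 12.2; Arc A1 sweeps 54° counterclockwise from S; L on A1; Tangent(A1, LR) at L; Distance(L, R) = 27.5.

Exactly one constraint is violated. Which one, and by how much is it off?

Distance(L, R) = 27.5 — off by 5.10.

V = (0.00, 0.00) ✓; V.y = 0.00, S.y = 0.00 ✓; |VS| = 57.20 ✓; ∠(HS, SV) = 90.00° ✓; |HS| = 12.20 ✓; bearing(H→L) − bearing(H→S) = 54.00° ✓; |HL| = 12.20 ✓; ∠(HL, LR) = 90.00° ✓; |LR| = 22.40 ✗.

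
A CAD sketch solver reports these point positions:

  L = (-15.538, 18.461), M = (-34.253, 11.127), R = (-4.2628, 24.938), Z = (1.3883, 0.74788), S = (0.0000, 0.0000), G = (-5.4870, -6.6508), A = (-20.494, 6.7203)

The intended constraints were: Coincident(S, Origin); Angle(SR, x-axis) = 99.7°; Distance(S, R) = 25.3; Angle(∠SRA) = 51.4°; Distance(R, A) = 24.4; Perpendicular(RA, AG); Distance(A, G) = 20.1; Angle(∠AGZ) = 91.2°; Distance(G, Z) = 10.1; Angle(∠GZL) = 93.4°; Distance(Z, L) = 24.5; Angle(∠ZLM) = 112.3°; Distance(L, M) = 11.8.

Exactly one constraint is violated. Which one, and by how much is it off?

Distance(L, M) = 11.8 — off by 8.30.

S = (0.00, 0.00) ✓; SR at 99.70° ✓; |SR| = 25.30 ✓; ∠SRA = 51.40° ✓; |RA| = 24.40 ✓; ∠(RA, AG) = 90.00° ✓; |AG| = 20.10 ✓; ∠AGZ = 91.20° ✓; |GZ| = 10.10 ✓; ∠GZL = 93.40° ✓; |ZL| = 24.50 ✓; ∠ZLM = 112.3° ✓; |LM| = 20.10 ✗.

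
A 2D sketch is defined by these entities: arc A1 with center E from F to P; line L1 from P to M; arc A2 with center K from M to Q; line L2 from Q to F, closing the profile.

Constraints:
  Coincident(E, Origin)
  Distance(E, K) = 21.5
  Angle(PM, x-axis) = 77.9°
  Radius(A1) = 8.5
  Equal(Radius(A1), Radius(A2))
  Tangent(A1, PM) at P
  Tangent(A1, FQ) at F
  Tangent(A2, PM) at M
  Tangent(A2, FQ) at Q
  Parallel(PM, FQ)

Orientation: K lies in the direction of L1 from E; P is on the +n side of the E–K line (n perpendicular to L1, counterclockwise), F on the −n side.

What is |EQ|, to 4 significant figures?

23.12

Tangency of A1 to both parallel lines with radius 8.5 puts P and F at E ± 8.5·n: P = (-8.311, 1.782), F = (8.311, -1.782). Equal radii place M and Q the same way about K: M = K + 8.5·n = (-3.804, 22.80), Q = K − 8.5·n = (12.82, 19.24). Then |EQ| = |Q − E| = 23.12.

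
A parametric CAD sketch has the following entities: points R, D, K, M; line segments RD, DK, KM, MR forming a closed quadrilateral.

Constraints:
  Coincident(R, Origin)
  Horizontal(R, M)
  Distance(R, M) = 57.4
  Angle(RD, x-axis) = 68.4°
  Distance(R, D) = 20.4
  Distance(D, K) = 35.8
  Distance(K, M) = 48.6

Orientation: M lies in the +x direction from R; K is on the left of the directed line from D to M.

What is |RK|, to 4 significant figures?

54.79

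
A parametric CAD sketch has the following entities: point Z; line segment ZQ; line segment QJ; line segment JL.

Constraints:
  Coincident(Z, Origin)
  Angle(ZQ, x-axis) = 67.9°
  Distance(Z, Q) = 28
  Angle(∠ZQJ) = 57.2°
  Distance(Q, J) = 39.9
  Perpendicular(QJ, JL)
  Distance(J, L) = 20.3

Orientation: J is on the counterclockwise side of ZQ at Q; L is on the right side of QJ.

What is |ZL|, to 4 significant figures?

50.33

∠ZQJ = 57.2°, so QJ runs at 67.9° + (180° − 57.2°) = 190.7° from the x-axis; with |QJ| = 39.9, J = Q + 39.9·(cos 190.7°, sin 190.7°) = (-28.67, 18.53). QJ is perpendicular to JL; with |JL| = 20.3 on the right of QJ, L = J + 20.3·(-0.1857, 0.9826) = (-32.44, 38.48). Then |ZL| = |L − Z| = 50.33.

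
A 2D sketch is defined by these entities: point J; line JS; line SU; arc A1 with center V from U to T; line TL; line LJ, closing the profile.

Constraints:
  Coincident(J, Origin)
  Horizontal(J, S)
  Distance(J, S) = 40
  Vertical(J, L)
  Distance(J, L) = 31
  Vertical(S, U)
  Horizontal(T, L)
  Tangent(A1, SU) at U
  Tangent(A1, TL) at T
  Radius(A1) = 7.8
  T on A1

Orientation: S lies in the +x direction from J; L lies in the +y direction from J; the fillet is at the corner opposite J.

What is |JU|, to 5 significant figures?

46.241

J is at the origin; J and S share the same y with |JS| = 40.0 and S on the +x side, so S = (40.000, 0.0000). J and L share the same x with |JL| = 31.0 and L on the +y side, so L = (0.0000, 31.000). The virtual corner opposite J is at (40.000, 31.000). Tangency of A1 to SU means the radius VU is perpendicular to SU and tangency of A1 to TL means the radius VT is perpendicular to TL, with radius 7.8, so the center V sits 7.8 in from both sides at V = (32.200, 23.200). That places the tangent points at U = (40.000, 23.200) on SU and T = (32.200, 31.000) on TL. Then |JU| = |U − J| = 46.241.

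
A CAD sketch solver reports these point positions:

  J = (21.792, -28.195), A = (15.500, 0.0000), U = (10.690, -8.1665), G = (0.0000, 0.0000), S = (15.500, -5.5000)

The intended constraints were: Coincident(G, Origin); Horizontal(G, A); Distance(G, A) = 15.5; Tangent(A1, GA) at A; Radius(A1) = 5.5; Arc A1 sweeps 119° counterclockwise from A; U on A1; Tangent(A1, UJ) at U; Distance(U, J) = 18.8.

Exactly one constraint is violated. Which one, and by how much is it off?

Distance(U, J) = 18.8 — off by 4.10.

G = (0.00, 0.00) ✓; G.y = 0.00, A.y = 0.00 ✓; |GA| = 15.50 ✓; ∠(SA, AG) = 90.00° ✓; |SA| = 5.500 ✓; bearing(S→U) − bearing(S→A) = 119.0° ✓; |SU| = 5.500 ✓; ∠(SU, UJ) = 90.00° ✓; |UJ| = 22.90 ✗.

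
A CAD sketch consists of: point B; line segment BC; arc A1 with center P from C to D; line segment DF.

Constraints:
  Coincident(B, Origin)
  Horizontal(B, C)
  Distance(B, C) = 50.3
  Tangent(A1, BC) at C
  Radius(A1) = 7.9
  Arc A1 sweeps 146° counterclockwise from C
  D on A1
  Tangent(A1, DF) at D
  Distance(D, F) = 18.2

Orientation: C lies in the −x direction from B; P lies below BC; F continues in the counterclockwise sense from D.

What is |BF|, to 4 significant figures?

46.66

On A1, C sits at bearing 90° from P; a 146° counterclockwise sweep puts D at bearing 236°, so D = P + 7.9·(cos 236°, sin 236°) = (-54.72, -14.45). Tangency of A1 to DF means the radius PD is perpendicular to DF, so DF runs along (−sin 236°, cos 236°); with |DF| = 18.2, F = (-39.63, -24.63). Then |BF| = |F − B| = 46.66.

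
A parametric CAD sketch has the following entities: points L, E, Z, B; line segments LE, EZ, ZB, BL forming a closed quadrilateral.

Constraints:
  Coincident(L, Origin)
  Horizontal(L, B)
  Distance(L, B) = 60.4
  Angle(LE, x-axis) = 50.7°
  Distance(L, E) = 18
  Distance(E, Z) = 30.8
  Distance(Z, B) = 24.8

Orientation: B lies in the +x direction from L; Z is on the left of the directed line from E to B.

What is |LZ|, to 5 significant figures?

45.272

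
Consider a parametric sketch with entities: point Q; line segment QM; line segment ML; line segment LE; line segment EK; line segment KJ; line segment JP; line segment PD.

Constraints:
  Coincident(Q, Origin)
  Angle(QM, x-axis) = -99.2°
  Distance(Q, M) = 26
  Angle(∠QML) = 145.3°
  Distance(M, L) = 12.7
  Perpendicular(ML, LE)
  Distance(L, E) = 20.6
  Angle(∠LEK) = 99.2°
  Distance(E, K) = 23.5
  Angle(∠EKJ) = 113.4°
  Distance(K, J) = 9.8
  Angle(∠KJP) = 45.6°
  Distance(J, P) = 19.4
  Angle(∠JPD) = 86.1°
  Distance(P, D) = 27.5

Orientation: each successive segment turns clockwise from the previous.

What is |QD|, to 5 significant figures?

36.076

Q is at the origin; QM runs at -99.2° with length 26.0, so M = (-4.1569, -25.666). ∠QML = 145.3° gives ML at -133.90° from the x-axis; with |ML| = 12.7, L = (-12.963, -34.817). ML ⟂ LE, so LE runs at 136.10°; with |LE| = 20.6, E = (-27.806, -20.532). ∠LEK = 99.2° gives EK at 55.300° from the x-axis; with |EK| = 23.5, K = (-14.428, -1.2121). ∠EKJ = 113.4° gives KJ at -11.300° from the x-axis; with |KJ| = 9.8, J = (-4.8184, -3.1324). ∠KJP = 45.6° gives JP at -145.70° from the x-axis; with |JP| = 19.4, P = (-20.845, -14.065). ∠JPD = 86.1° gives PD at 120.40° from the x-axis; with |PD| = 27.5, D = (-34.761, 9.6544). Then |QD| = |D − Q| = 36.076.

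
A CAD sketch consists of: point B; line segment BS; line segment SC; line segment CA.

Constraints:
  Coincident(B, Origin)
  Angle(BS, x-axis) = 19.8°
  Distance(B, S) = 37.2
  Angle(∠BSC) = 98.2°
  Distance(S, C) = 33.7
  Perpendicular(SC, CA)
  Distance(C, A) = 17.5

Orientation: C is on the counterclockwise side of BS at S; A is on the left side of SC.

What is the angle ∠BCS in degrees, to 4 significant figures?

43.35°

B is at the origin; BS runs at 19.8° with length 37.2, so S = 37.2·(cos 19.8°, sin 19.8°) = (35.00, 12.60). ∠BSC = 98.2°, so SC runs at 19.8° + (180° − 98.2°) = 101.6° from the x-axis; with |SC| = 33.7, C = S + 33.7·(cos 101.6°, sin 101.6°) = (28.22, 45.61). Then cos ∠BCS = CB·CS / (|CB||CS|), giving 43.35°.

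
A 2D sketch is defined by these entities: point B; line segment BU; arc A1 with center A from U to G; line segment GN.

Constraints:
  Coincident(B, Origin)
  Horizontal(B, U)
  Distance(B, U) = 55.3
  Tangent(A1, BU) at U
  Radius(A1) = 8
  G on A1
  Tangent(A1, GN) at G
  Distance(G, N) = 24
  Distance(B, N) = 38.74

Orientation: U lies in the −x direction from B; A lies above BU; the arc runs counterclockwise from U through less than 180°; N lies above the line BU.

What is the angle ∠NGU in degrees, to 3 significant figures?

156°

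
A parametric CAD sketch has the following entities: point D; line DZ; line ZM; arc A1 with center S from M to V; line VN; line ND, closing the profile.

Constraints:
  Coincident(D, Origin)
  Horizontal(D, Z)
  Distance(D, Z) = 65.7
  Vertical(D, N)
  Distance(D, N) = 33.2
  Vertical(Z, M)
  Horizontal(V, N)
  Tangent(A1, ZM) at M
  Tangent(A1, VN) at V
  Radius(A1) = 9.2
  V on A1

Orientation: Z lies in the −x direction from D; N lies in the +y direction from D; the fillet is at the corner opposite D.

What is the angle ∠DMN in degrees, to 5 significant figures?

28.038°

D is at the origin; D and Z share the same y with |DZ| = 65.7 and Z on the −x side, so Z = (-65.700, 0.0000). D and N share the same x with |DN| = 33.2 and N on the +y side, so N = (0.0000, 33.200). The virtual corner opposite D is at (-65.700, 33.200). The tangent condition forces SM to be normal to ZM and the tangent condition forces SV to be normal to VN, with radius 9.2, so the center S sits 9.2 in from both sides at S = (-56.500, 24.000). That places the tangent points at M = (-65.700, 24.000) on ZM and V = (-56.500, 33.200) on VN. Then cos ∠DMN = MD·MN / (|MD||MN|), giving 28.038°.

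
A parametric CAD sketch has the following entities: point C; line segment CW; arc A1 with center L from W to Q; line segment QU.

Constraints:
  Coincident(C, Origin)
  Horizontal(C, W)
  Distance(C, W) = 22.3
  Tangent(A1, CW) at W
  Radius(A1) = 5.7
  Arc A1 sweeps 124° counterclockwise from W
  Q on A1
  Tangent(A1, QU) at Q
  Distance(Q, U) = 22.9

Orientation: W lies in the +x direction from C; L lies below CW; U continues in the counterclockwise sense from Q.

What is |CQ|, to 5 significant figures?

19.694

C is at the origin; C and W share the same y with |CW| = 22.3 and W on the +x side, so W = (22.300, 0.0000). A1 meets CW tangentially, so LW is at right angles to CW, so L = W + (0, -5.7) = (22.300, -5.7000). On A1, W sits at bearing 90° from L; a 124° counterclockwise sweep puts Q at bearing 214°, so Q = L + 5.7·(cos 214°, sin 214°) = (17.574, -8.8874). Then |CQ| = |Q − C| = 19.694.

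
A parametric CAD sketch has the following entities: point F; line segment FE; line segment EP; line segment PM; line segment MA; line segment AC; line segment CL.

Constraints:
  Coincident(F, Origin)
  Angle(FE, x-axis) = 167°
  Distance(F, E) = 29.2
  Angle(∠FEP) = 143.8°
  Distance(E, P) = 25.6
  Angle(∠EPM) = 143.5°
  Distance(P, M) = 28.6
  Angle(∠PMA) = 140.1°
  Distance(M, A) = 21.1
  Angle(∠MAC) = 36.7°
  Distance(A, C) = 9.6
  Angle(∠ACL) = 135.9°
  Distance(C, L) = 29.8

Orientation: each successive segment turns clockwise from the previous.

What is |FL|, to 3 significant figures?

68.3

∠MAC = 36.7° gives AC at -88.9° from the x-axis; with |AC| = 9.6, C = (-34.9, 62.0). ∠ACL = 135.9° gives CL at -133° from the x-axis; with |CL| = 29.8, L = (-55.2, 40.2). Then |FL| = |L − F| = 68.3.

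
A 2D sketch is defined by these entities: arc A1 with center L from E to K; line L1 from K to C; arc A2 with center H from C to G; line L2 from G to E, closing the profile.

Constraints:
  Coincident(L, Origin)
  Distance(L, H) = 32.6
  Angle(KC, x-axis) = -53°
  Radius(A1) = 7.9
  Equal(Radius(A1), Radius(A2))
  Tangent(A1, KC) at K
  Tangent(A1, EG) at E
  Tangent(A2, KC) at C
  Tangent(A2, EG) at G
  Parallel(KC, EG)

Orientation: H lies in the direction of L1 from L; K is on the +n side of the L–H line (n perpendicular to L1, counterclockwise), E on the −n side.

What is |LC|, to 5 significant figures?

33.544

Tangency of A1 to both parallel lines with radius 7.9 puts K and E at L ± 7.9·n: K = (6.3092, 4.7543), E = (-6.3092, -4.7543). Equal radii place C and G the same way about H: C = H + 7.9·n = (25.928, -21.281), G = H − 7.9·n = (13.310, -30.790). Then |LC| = |C − L| = 33.544.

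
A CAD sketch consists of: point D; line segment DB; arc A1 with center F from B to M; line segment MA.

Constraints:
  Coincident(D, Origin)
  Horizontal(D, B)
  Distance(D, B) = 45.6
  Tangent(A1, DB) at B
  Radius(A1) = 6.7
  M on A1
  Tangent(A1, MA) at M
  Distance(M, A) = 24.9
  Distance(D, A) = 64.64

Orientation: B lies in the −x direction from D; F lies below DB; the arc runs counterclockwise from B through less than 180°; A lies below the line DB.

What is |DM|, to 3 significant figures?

52.4

D is at the origin; D and B share the same y with |DB| = 45.6 and B on the −x side, so B = (-45.6, 0.00). A1 meets DB tangentially, so FB is at right angles to DB, so F = B + (0, -6.7) = (-45.6, -6.70). Since FM ⟂ MA (tangency), |FA| = √(6.7² + 24.9²) = 25.8 regardless of where M sits on A1. So A lies on both circle(D, 64.64) and circle(F, 25.8); the below-DB intersection is A = (-57.5, -29.6). M is the foot of the tangent from A: M = (-52.1, -5.27).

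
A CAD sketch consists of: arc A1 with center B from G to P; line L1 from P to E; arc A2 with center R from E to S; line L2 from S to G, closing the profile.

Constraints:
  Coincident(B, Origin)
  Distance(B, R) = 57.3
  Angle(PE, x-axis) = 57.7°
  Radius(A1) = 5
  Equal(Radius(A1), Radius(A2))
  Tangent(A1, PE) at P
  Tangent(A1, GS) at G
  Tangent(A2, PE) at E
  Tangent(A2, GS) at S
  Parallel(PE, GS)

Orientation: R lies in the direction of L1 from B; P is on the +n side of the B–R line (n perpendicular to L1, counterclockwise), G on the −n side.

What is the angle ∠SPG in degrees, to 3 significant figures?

80.1°

Tangency of A1 to both parallel lines with radius 5.0 puts P and G at B ± 5.0·n: P = (-4.23, 2.67), G = (4.23, -2.67). Equal radii place E and S the same way about R: E = R + 5.0·n = (26.4, 51.1), S = R − 5.0·n = (34.8, 45.8). Then cos ∠SPG = PS·PG / (|PS||PG|), giving 80.1°.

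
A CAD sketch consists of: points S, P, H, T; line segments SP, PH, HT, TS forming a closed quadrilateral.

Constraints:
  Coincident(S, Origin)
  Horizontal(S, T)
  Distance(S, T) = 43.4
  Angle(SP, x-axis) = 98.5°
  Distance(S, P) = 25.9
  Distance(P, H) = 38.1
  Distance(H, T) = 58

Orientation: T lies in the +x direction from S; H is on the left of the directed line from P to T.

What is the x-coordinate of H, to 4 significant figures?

21.78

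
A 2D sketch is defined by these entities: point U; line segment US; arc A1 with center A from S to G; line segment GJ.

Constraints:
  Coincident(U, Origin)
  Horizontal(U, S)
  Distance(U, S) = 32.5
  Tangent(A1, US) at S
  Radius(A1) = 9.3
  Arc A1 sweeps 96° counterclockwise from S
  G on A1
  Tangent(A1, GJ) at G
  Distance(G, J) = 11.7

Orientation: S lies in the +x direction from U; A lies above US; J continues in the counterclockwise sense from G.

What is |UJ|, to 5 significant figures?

46.069

U is at the origin; US is horizontal with |US| = 32.5 and S on the +x side, so S = (32.500, 0.0000). A1 meets US tangentially, so AS is at right angles to US, so A = S + (0, 9.3) = (32.500, 9.3000). On A1, S sits at bearing -90° from A; a 96° counterclockwise sweep puts G at bearing 6°, so G = A + 9.3·(cos 6°, sin 6°) = (41.749, 10.272). Tangency of A1 to GJ means the radius AG is perpendicular to GJ, so GJ runs along (−sin 6°, cos 6°); with |GJ| = 11.7, J = (40.526, 21.908). Then |UJ| = |J − U| = 46.069.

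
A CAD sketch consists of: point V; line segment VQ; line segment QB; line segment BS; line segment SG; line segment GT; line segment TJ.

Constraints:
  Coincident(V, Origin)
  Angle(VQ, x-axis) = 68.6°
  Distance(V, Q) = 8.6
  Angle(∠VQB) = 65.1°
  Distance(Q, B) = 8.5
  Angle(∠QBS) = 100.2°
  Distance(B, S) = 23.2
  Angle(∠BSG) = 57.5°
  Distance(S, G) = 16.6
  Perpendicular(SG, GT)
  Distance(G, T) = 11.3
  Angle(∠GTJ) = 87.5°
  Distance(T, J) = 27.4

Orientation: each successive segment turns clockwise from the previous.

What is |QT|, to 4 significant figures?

6.271

∠BSG = 57.5° gives SG at 111.4° from the x-axis; with |SG| = 16.6, G = (-10.72, -1.428). The perpendicularity gives GT at right angles to SG, so GT runs at 21.40°; with |GT| = 11.3, T = (-0.1949, 2.695). Then |QT| = |T − Q| = 6.271.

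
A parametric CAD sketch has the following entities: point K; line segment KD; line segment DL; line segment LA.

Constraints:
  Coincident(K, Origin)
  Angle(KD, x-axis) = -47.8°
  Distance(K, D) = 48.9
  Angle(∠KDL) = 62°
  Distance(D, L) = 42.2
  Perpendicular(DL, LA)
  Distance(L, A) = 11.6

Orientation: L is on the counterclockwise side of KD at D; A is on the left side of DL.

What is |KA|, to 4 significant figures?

36.98

K is at the origin; KD runs at -47.8° with length 48.9, so D = 48.9·(cos -47.8°, sin -47.8°) = (32.85, -36.23). ∠KDL = 62.0°, so DL runs at -47.8° + (180° − 62.0°) = 70.20° from the x-axis; with |DL| = 42.2, L = D + 42.2·(cos 70.20°, sin 70.20°) = (47.14, 3.480). DL ⟂ LA; with |LA| = 11.6 on the left of DL, A = L + 11.6·(-0.9409, 0.3387) = (36.23, 7.409). Then |KA| = |A − K| = 36.98.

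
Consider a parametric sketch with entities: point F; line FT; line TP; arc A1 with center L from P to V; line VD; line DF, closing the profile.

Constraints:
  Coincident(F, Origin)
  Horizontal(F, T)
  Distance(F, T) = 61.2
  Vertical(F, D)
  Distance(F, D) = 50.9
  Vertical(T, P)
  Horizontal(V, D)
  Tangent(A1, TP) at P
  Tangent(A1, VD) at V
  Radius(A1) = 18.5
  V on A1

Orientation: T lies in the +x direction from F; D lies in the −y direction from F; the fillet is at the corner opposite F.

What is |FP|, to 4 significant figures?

69.25

F is at the origin; FT is horizontal with |FT| = 61.2 and T on the +x side, so T = (61.20, 0.000). FD is vertical with |FD| = 50.9 and D on the −y side, so D = (0.000, -50.90). The virtual corner opposite F is at (61.20, -50.90). A1 meets TP tangentially, so LP is at right angles to TP and tangency of A1 to VD means the radius LV is perpendicular to VD, with radius 18.5, so the center L sits 18.5 in from both sides at L = (42.70, -32.40). That places the tangent points at P = (61.20, -32.40) on TP and V = (42.70, -50.90) on VD. Then |FP| = |P − F| = 69.25.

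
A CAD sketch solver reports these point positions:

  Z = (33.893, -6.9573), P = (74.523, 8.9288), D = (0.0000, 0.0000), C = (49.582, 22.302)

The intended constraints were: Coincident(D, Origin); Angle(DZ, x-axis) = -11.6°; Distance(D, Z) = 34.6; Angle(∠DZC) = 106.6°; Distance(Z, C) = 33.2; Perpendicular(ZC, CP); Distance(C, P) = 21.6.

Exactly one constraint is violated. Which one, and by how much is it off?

Distance(C, P) = 21.6 — off by 6.70.

D = (0.00, 0.00) ✓; DZ at -11.60° ✓; |DZ| = 34.60 ✓; ∠DZC = 106.6° ✓; |ZC| = 33.20 ✓; ∠(ZC, CP) = 90.00° ✓; |CP| = 28.30 ✗.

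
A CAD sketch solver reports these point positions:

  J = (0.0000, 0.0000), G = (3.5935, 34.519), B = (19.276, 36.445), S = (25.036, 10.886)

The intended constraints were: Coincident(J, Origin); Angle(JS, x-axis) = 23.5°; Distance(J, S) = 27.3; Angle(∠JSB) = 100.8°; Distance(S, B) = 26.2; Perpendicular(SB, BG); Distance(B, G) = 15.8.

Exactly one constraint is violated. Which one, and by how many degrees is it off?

Perpendicular(SB, BG) — off by 5.70°.

J = (0.00, 0.00) ✓; JS at 23.50° ✓; |JS| = 27.30 ✓; ∠JSB = 100.8° ✓; |SB| = 26.20 ✓; ∠(SB, BG) = 84.30° ✗; |BG| = 15.80 ✓.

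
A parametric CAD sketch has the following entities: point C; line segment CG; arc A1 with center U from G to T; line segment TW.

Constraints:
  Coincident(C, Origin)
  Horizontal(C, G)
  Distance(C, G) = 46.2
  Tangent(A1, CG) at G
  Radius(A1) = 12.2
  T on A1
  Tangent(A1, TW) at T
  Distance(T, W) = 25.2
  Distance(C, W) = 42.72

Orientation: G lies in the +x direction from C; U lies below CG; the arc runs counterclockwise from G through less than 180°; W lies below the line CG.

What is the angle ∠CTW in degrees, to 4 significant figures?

87.55°

Checks: ∠(UG, GC) = 90.00° ✓; |UT| = 12.20 ✓; ∠(UT, TW) = 90.00° ✓; |TW| = 25.20 ✓; |CW| = 42.72 ✓.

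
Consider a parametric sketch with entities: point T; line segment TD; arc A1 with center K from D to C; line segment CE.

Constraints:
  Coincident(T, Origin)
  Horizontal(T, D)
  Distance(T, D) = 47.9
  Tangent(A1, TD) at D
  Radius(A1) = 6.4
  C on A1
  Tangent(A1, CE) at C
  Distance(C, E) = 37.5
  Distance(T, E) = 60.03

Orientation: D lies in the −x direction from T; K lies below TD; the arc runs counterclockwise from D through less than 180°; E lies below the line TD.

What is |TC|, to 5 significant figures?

54.592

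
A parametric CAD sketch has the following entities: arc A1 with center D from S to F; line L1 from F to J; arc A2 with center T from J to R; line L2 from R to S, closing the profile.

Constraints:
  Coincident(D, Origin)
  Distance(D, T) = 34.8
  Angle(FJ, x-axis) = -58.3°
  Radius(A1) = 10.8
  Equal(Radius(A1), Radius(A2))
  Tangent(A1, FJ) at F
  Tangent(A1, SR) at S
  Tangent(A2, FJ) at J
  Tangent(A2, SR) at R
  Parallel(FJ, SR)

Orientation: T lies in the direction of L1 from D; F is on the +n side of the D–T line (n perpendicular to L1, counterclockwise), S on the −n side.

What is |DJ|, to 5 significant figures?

36.437

The slot axis is L1's direction at -58.3°, so u = (cos -58.3°, sin -58.3°) = (0.52547, -0.85081) and n = (−sin -58.3°, cos -58.3°) = (0.85081, 0.52547). D is at the origin and T lies 34.8 along u from D, so T = 34.8·u = (18.286, -29.608). Tangency of A1 to both parallel lines with radius 10.8 puts F and S at D ± 10.8·n: F = (9.1888, 5.6751), S = (-9.1888, -5.6751). Equal radii place J and R the same way about T: J = T + 10.8·n = (27.475, -23.933), R = T − 10.8·n = (9.0977, -35.283). Then |DJ| = |J − D| = 36.437.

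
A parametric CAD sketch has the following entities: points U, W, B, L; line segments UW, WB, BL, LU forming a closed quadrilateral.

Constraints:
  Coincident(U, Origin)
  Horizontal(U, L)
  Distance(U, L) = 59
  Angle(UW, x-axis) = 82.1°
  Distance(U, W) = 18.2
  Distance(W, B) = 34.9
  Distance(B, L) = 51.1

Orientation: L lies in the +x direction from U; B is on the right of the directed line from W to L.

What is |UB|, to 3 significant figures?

19.1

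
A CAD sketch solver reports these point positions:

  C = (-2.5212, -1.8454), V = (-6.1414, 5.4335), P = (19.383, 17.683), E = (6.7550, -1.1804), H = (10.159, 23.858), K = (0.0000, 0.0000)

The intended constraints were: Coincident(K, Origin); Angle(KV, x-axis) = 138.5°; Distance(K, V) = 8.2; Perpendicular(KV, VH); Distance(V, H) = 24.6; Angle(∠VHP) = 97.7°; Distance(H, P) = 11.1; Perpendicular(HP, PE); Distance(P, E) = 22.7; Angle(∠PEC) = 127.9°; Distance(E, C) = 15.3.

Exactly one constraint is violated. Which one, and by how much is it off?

Distance(E, C) = 15.3 — off by 6.00.

K = (0.00, 0.00) ✓; KV at 138.5° ✓; |KV| = 8.200 ✓; ∠(KV, VH) = 90.00° ✓; |VH| = 24.60 ✓; ∠VHP = 97.70° ✓; |HP| = 11.10 ✓; ∠(HP, PE) = 90.00° ✓; |PE| = 22.70 ✓; ∠PEC = 127.9° ✓; |EC| = 9.300 ✗.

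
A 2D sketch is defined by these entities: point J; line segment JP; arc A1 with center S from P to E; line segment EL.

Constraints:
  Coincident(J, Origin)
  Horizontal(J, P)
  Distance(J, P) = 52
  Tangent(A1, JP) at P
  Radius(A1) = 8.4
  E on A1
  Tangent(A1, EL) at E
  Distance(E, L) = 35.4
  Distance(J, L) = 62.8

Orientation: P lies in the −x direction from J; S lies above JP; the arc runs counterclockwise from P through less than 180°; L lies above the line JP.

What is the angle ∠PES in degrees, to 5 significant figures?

44.068°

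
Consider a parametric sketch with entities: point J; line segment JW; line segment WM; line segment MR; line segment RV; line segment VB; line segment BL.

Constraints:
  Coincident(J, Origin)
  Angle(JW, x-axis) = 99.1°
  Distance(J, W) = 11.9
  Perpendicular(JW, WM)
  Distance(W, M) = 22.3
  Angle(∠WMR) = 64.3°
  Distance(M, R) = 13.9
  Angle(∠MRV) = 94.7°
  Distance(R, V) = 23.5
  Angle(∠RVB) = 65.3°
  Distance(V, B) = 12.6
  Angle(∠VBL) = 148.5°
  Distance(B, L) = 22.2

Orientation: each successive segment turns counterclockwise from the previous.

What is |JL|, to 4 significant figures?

32.98

J is at the origin; JW runs at 99.1° with length 11.9, so W = (-1.882, 11.75). JW ⟂ WM, so WM runs at -170.9°; with |WM| = 22.3, M = (-23.90, 8.223). ∠WMR = 64.3° gives MR at -55.20° from the x-axis; with |MR| = 13.9, R = (-15.97, -3.191). ∠MRV = 94.7° gives RV at 30.10° from the x-axis; with |RV| = 23.5, V = (4.363, 8.595). ∠RVB = 65.3° gives VB at 144.8° from the x-axis; with |VB| = 12.6, B = (-5.933, 15.86). ∠VBL = 148.5° gives BL at 176.3° from the x-axis; with |BL| = 22.2, L = (-28.09, 17.29). Then |JL| = |L − J| = 32.98.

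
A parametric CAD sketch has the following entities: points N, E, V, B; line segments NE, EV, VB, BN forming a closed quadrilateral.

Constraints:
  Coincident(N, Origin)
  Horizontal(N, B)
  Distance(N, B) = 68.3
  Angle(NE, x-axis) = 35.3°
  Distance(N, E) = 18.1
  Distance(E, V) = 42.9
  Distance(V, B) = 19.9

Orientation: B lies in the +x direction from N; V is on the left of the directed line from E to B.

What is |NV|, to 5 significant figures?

59.581

Checks: |EV| = 42.90 ✓; |VB| = 19.90 ✓.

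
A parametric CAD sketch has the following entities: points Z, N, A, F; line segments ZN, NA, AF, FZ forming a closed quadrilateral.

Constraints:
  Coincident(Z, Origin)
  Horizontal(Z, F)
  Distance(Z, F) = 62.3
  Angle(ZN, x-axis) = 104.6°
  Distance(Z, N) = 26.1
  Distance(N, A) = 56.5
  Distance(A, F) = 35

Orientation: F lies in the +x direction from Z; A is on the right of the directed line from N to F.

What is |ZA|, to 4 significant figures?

35.53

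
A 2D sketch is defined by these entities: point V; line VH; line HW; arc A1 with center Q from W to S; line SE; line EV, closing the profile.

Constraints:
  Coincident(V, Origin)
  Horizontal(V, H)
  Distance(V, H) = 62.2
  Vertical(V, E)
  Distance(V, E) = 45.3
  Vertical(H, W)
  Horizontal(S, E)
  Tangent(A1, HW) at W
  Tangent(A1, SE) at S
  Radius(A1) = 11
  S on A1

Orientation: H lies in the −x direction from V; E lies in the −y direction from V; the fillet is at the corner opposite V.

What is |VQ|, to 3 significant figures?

61.6

V is at the origin; VH is horizontal with |VH| = 62.2 and H on the −x side, so H = (-62.2, 0.00). V and E share the same x with |VE| = 45.3 and E on the −y side, so E = (0.00, -45.3). The virtual corner opposite V is at (-62.2, -45.3). Tangency of A1 to HW means the radius QW is perpendicular to HW and the tangent condition forces QS to be normal to SE, with radius 11.0, so the center Q sits 11.0 in from both sides at Q = (-51.2, -34.3). Then |VQ| = |Q − V| = 61.6.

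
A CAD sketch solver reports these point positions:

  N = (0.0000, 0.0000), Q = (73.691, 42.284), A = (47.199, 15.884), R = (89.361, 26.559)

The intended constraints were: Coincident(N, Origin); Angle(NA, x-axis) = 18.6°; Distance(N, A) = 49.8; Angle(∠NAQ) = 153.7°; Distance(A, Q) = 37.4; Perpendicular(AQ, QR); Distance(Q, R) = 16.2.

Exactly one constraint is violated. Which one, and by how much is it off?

Distance(Q, R) = 16.2 — off by 6.00.

N = (0.00, 0.00) ✓; NA at 18.60° ✓; |NA| = 49.80 ✓; ∠NAQ = 153.7° ✓; |AQ| = 37.40 ✓; ∠(AQ, QR) = 90.00° ✓; |QR| = 22.20 ✗.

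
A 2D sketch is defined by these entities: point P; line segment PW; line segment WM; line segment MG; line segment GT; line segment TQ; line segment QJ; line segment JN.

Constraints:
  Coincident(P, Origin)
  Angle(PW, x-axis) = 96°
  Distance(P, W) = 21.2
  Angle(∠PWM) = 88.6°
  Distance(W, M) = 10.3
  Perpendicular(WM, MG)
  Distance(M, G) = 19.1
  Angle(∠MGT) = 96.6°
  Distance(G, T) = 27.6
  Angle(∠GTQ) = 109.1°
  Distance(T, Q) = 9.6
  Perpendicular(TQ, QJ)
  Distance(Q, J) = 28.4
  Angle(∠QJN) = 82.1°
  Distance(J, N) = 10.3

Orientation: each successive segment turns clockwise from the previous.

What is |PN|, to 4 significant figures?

12.24

P is at the origin; PW runs at 96.0° with length 21.2, so W = (-2.216, 21.08). ∠PWM = 88.6° gives WM at 4.600° from the x-axis; with |WM| = 10.3, M = (8.051, 21.91). WM is perpendicular to MG, so MG runs at -85.40°; with |MG| = 19.1, G = (9.583, 2.871). ∠MGT = 96.6° gives GT at -168.8° from the x-axis; with |GT| = 27.6, T = (-17.49, -2.489). ∠GTQ = 109.1° gives TQ at 120.3° from the x-axis; with |TQ| = 9.6, Q = (-22.34, 5.799). TQ ⟂ QJ, so QJ runs at 30.30°; with |QJ| = 28.4, J = (2.185, 20.13). ∠QJN = 82.1° gives JN at -67.60° from the x-axis; with |JN| = 10.3, N = (6.110, 10.60). Then |PN| = |N − P| = 12.24.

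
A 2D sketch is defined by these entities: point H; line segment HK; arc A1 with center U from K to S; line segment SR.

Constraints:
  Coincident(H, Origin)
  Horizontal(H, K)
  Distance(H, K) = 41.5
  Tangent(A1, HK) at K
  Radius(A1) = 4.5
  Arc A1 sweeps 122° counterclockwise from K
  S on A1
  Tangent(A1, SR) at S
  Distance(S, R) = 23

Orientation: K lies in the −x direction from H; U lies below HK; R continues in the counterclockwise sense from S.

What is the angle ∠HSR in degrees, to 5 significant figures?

66.639°

On A1, K sits at bearing 90° from U; a 122° counterclockwise sweep puts S at bearing 212°, so S = U + 4.5·(cos 212°, sin 212°) = (-45.316, -6.8846). Tangency of A1 to SR means the radius US is perpendicular to SR, so SR runs along (−sin 212°, cos 212°); with |SR| = 23.0, R = (-33.128, -26.390). Then cos ∠HSR = SH·SR / (|SH||SR|), giving 66.639°.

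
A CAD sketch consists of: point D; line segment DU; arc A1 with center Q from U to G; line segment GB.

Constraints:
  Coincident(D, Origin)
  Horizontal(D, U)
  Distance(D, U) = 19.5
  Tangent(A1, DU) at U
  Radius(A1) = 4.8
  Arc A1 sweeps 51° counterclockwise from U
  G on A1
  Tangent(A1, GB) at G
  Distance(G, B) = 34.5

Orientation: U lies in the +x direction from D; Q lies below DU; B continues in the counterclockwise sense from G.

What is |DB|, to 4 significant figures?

29.20

On A1, U sits at bearing 90° from Q; a 51° counterclockwise sweep puts G at bearing 141°, so G = Q + 4.8·(cos 141°, sin 141°) = (15.77, -1.779). Since A1 is tangent to GB there, QG ⟂ GB, so GB runs along (−sin 141°, cos 141°); with |GB| = 34.5, B = (-5.942, -28.59). Then |DB| = |B − D| = 29.20.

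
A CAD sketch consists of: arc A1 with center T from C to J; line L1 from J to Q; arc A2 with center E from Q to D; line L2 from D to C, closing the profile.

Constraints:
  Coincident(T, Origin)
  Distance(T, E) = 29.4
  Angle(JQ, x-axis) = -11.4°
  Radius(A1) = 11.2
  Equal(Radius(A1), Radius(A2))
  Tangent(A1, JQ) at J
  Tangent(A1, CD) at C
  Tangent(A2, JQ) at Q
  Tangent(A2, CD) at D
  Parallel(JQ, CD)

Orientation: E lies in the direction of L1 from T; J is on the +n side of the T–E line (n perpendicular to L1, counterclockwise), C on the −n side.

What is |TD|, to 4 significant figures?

31.46

The slot axis is L1's direction at -11.4°, so u = (cos -11.4°, sin -11.4°) = (0.9803, -0.1977) and n = (−sin -11.4°, cos -11.4°) = (0.1977, 0.9803). T is at the origin and E lies 29.4 along u from T, so E = 29.4·u = (28.82, -5.811). Tangency of A1 to both parallel lines with radius 11.2 puts J and C at T ± 11.2·n: J = (2.214, 10.98), C = (-2.214, -10.98). Equal radii place Q and D the same way about E: Q = E + 11.2·n = (31.03, 5.168), D = E − 11.2·n = (26.61, -16.79). Then |TD| = |D − T| = 31.46.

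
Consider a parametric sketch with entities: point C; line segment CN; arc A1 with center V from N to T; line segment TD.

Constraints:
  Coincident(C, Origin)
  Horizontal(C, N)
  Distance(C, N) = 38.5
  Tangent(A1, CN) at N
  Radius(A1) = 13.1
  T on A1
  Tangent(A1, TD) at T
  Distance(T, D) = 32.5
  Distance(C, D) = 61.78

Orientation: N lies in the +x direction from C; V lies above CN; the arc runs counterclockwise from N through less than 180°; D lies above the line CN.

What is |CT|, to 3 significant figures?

53.8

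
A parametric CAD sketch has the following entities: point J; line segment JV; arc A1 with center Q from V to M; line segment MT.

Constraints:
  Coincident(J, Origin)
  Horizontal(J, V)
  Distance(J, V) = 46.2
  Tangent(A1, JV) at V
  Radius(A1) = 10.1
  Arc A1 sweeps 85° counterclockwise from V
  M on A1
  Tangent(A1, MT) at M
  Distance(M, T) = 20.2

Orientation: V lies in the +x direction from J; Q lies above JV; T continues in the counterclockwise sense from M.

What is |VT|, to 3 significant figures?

31.6

On A1, V sits at bearing -90° from Q; an 85° counterclockwise sweep puts M at bearing -5°, so M = Q + 10.1·(cos -5°, sin -5°) = (56.3, 9.22). The tangent condition forces QM to be normal to MT, so MT runs along (−sin -5°, cos -5°); with |MT| = 20.2, T = (58.0, 29.3). Then |VT| = |T − V| = 31.6.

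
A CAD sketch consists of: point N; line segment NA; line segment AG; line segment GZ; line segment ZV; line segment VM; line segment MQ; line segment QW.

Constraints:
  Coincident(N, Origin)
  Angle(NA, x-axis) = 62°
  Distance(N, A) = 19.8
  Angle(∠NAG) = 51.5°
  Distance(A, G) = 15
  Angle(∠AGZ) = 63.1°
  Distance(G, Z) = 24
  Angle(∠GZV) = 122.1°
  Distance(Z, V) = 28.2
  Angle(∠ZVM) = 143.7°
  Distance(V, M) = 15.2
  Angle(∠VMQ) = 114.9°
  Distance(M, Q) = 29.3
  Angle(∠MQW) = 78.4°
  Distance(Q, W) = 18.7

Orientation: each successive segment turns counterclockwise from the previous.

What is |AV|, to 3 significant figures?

33.9

N is at the origin; NA runs at 62.0° with length 19.8, so A = (9.30, 17.5). ∠NAG = 51.5° gives AG at -170° from the x-axis; with |AG| = 15.0, G = (-5.45, 14.7). ∠AGZ = 63.1° gives GZ at -52.6° from the x-axis; with |GZ| = 24.0, Z = (9.12, -4.32). ∠GZV = 122.1° gives ZV at 5.30° from the x-axis; with |ZV| = 28.2, V = (37.2, -1.71). Then |AV| = |V − A| = 33.9.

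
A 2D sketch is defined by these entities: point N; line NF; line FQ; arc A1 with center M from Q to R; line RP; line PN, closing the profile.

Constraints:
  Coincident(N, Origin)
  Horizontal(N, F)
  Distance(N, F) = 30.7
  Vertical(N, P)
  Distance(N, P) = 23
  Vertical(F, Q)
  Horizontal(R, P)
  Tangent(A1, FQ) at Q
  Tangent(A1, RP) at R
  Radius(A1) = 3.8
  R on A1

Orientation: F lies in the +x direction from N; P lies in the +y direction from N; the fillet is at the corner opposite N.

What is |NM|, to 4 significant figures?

33.05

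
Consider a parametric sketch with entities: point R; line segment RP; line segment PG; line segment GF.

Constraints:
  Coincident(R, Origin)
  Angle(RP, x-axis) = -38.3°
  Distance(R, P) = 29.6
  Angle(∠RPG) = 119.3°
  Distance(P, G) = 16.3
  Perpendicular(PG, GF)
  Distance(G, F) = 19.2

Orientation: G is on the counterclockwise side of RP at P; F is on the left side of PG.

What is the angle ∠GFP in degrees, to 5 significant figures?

40.330°

R is at the origin; RP runs at -38.3° with length 29.6, so P = 29.6·(cos -38.3°, sin -38.3°) = (23.229, -18.345). ∠RPG = 119.3°, so PG runs at -38.3° + (180° − 119.3°) = 22.400° from the x-axis; with |PG| = 16.3, G = P + 16.3·(cos 22.400°, sin 22.400°) = (38.299, -12.134). The perpendicularity gives GF at right angles to PG; with |GF| = 19.2 on the left of PG, F = G + 19.2·(-0.38107, 0.92455) = (30.983, 5.6173). Then cos ∠GFP = FG·FP / (|FG||FP|), giving 40.330°.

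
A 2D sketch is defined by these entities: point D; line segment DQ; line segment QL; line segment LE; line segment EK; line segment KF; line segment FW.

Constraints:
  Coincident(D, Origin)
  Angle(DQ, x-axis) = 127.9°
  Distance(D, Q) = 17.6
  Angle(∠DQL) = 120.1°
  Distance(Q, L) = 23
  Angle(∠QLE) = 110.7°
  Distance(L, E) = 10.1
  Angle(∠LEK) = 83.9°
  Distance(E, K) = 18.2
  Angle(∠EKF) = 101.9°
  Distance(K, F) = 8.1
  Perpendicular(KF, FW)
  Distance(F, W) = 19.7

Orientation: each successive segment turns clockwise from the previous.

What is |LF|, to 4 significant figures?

18.92

∠LEK = 83.9° gives EK at -97.40° from the x-axis; with |EK| = 18.2, K = (5.558, 16.94). ∠EKF = 101.9° gives KF at -175.5° from the x-axis; with |KF| = 8.1, F = (-2.517, 16.30). Then |LF| = |F − L| = 18.92.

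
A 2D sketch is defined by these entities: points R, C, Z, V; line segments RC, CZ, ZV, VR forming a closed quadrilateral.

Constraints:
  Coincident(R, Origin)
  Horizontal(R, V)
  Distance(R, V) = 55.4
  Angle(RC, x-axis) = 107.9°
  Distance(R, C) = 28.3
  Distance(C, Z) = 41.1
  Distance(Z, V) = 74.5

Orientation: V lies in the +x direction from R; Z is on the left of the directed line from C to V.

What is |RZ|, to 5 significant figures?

63.009

R is at the origin; R and V share the same y with |RV| = 55.4 and V in +x, so V = (55.4, 0). RC runs at 107.9° with |RC| = 28.3, so C = (-8.6982, 26.930). Z is determined by |CZ| = 41.1 and |ZV| = 74.5 together: it lies at the intersection of circle(C, 41.1) and circle(V, 74.5). With |CV| = 69.526, the foot of the radical line on CV is 6.9958 from C and the perpendicular offset is √(41.1² − 6.9958²) = 40.500. Taking the left-of-CV solution: Z = (13.439, 61.559).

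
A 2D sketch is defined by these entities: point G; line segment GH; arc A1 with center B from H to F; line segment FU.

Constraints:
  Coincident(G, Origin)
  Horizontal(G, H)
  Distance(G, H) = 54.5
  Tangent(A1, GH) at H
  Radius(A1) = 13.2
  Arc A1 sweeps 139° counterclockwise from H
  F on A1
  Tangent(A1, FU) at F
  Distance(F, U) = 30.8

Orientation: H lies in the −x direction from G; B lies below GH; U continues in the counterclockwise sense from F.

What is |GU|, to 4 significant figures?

58.94

G is at the origin; GH is horizontal with |GH| = 54.5 and H on the −x side, so H = (-54.50, 0.000). Since A1 is tangent to GH there, BH ⟂ GH, so B = H + (0, -13.2) = (-54.50, -13.20). On A1, H sits at bearing 90° from B; a 139° counterclockwise sweep puts F at bearing 229°, so F = B + 13.2·(cos 229°, sin 229°) = (-63.16, -23.16). Since A1 is tangent to FU there, BF ⟂ FU, so FU runs along (−sin 229°, cos 229°); with |FU| = 30.8, U = (-39.91, -43.37). Then |GU| = |U − G| = 58.94.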